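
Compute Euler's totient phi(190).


phi(n) counts integers in [1, n] coprime to n. Using the multiplicative formula phi(n) = n * prod_{p | n} (1 - 1/p):
190 = 2 * 5 * 19, so
phi(190) = 190 * (1 - 1/2) * (1 - 1/5) * (1 - 1/19) = 72.

72


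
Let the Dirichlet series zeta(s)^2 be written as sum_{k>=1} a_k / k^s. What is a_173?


The Dirichlet convolution of the constant function 1 with itself gives (1 * 1)(k) = sum_{d | k} 1 = d(k), the number of positive divisors of k.
Since zeta(s) = sum_{k>=1} 1/k^s, we have zeta(s)^2 = sum_{k>=1} d(k)/k^s, so a_k = d(k).
For k = 173: the divisors are 1, 173.
Count = 2.

2


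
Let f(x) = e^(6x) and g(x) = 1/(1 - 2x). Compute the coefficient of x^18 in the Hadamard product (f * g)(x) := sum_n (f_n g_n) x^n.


Expanding: f_k = 6^k/k! (from e^(6x)) and g_k = 2^k (from 1/(1 - 2x)). So the Hadamard coefficient (f * g)_k = 6^k 2^k / k! = (12)^k / k!.
For k = 18: 12^18/18! = 26623333280885243904/6402373705728000 = 61917364224/14889875.

61917364224/14889875


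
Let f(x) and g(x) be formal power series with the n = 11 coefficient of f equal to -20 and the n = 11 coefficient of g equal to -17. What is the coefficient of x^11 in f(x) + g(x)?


Addition of formal power series is termwise.
The coefficient of x^11 in f + g = -20 + -17
= -37

-37


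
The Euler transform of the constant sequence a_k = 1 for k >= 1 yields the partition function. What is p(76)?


The Euler transform converts the sequence a_k = 1 into the number of integer partitions.
Using the recurrence or dynamic programming:
p(76) = 9289091

9289091


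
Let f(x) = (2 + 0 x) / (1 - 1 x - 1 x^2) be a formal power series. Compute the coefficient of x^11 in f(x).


Write f(x) = sum_{k>=0} a_k x^k. Multiplying both sides by 1 - 1 x - 1 x^2 gives
(1 - 1 x - 1 x^2) sum_{k>=0} a_k x^k = 2 + 0 x.
Matching coefficients:
 x^0: a_0 = 2
 x^1: a_1 - 1 a_0 = 0  =>  a_1 = 1*2 + 0 = 2
 x^k (k >= 2): a_k = 1 a_{k-1} + 1 a_{k-2}.
Iterating: a_2 = 4, a_3 = 6, a_4 = 10, a_5 = 16, a_6 = 26, a_7 = 42, a_8 = 68, a_9 = 110, a_10 = 178, a_11 = 288.
So the coefficient of x^11 is 288.

288


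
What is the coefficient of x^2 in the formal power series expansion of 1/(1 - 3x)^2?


The general identity 1/(1 - c x)^r = sum_{k>=0} c^k C(k + r - 1, r - 1) x^k follows by substituting y = c x into 1/(1 - y)^r = sum_{k>=0} C(k + r - 1, r - 1) y^k.
For c = 3, r = 2, k = 2:
3^2 * C(3, 1) = 9 * 3 = 27.

27


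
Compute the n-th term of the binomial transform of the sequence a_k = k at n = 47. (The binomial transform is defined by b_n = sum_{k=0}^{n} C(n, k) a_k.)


With a_k = k, b_n = sum_{k=0}^{n} C(n, k) k. Using k * C(n, k) = n * C(n-1, k-1) gives b_n = n * sum_{k>=1} C(n-1, k-1) = n * 2^(n-1).
For n = 47: 47 * 2^46 = 47 * 70368744177664 = 3307330976350208.

3307330976350208


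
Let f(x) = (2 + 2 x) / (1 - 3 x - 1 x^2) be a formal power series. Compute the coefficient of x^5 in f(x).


Write f(x) = sum_{k>=0} a_k x^k. Multiplying both sides by 1 - 3 x - 1 x^2 gives
(1 - 3 x - 1 x^2) sum_{k>=0} a_k x^k = 2 + 2 x.
Matching coefficients:
 x^0: a_0 = 2
 x^1: a_1 - 3 a_0 = 2  =>  a_1 = 3*2 + 2 = 8
 x^k (k >= 2): a_k = 3 a_{k-1} + 1 a_{k-2}.
Iterating: a_2 = 26, a_3 = 86, a_4 = 284, a_5 = 938.
So the coefficient of x^5 is 938.

938


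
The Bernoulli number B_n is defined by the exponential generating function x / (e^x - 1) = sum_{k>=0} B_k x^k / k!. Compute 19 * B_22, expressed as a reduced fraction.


Bernoulli numbers can also be computed recursively via B_0 = 1 and sum_{j=0}^{m} C(m+1, j) B_j = 0 for m >= 1. Odd-index Bernoulli numbers vanish for k >= 3.
Computing B_22 = 854513/138, so 19 * B_22 = 19 * 854513/138 = 16235747/138.

16235747/138


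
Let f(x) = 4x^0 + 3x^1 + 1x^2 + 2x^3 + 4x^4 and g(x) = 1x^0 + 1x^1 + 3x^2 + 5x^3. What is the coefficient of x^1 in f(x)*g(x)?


Cauchy product at x^1:
4*1 + 3*1
= 7

7


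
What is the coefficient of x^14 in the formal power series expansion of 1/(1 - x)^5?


The negative binomial / multiset identity is
1/(1 - x)^r = sum_{k>=0} C(k + r - 1, r - 1) x^k.
Here r = 5 and k = 14, so the coefficient is
C(14 + 4, 4) = C(18, 4)
= 3060

3060


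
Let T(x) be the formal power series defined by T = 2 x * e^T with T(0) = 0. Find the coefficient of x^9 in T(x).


Apply the Lagrange inversion formula: if T = 2 x * phi(T) with phi(t) = e^t, then
[x^n] T = 2^n * (1/n) [t^(n-1)] phi(t)^n = 2^n * (1/n) [t^(n-1)] e^(n t) = 2^n * (1/n) * n^(n-1) / (n-1)! = 2^n * n^(n-1) / n!.
When c = 1 this is the Cayley count of rooted labeled trees on n vertices, divided by n!.
For n = 9: 2^9 * 9^8 / 9! = 512 * 43046721/362880 = 2125764/35.

2125764/35


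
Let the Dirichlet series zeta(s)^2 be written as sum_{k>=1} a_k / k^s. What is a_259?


The Dirichlet convolution of the constant function 1 with itself gives (1 * 1)(k) = sum_{d | k} 1 = d(k), the number of positive divisors of k.
Since zeta(s) = sum_{k>=1} 1/k^s, we have zeta(s)^2 = sum_{k>=1} d(k)/k^s, so a_k = d(k).
For k = 259: the divisors are 1, 7, 37, 259.
Count = 4.

4


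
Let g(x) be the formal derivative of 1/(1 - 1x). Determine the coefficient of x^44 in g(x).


Differentiate termwise: d/dx sum_{k>=0} 1^k x^k = sum_{k>=1} k 1^k x^(k-1) = sum_{j>=0} (j+1) 1^(j+1) x^j.
Equivalently, d/dx [1/(1 - 1x)] = 1/(1 - 1x)^2.
For j = 44: 45 * 1^45 = 45 * 1 = 45.

45


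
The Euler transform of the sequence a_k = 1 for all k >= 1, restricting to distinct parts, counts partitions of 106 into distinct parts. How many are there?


Partitions of 106 into distinct parts can be computed via generating function.
Product (1+x)(1+x^2)(1+x^3)...
The coefficient of x^106 = 728260

728260


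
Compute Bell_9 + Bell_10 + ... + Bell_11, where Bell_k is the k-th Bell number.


Recall Bell_k counts set partitions of a k-set (with Bell_0 = 1 by convention).
Bell_9 through Bell_11: 21147, 115975, 678570
Sum = 21147 + 115975 + 678570 = 815692.

815692


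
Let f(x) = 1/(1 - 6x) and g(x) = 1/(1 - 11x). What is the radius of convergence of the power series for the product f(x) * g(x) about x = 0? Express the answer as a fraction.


The radius of 1/(1 - 6x) is 1/6 (nearest singularity at x = 1/6), and the radius of 1/(1 - 11x) is 1/11.
The product f(x)*g(x) = 1/((1 - 6x)(1 - 11x)) has singularities at both 1/6 and 1/11, so its radius of convergence is the distance to the nearest one:
min(1/6, 1/11) = 1/11.

1/11


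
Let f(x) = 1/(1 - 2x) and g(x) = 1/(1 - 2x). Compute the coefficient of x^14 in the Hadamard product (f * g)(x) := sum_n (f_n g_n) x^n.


f has coefficients f_k = 2^k and g has coefficients g_k = 2^k, so the Hadamard product has coefficient (f*g)_k = 2^k * 2^k = 4^k.
For k = 14: 4^14 = 268435456.

268435456


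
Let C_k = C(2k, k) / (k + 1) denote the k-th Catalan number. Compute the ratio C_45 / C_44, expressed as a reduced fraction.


Using C_k = (2k)! / (k! (k+1)!), the ratio C_{k+1}/C_k simplifies to
C_{k+1}/C_k = [(2k+2)! / ((k+1)! (k+2)!)] * [k! (k+1)! / (2k)!]
 = (2k+2)(2k+1) / ((k+1)(k+2)) = 2(2k+1) / (k+2).
For k = 44: 2(2*44 + 1) / (44 + 2) = 178/46 = 89/23.

89/23


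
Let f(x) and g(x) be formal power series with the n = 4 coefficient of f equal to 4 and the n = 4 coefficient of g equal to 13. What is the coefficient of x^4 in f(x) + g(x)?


Addition of formal power series is termwise.
The coefficient of x^4 in f + g = 4 + 13
= 17

17


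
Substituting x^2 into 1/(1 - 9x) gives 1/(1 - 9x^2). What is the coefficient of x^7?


Since 1/(1 - 9x^2) only has even powers of x,
the coefficient of x^7 (odd) is 0.

0


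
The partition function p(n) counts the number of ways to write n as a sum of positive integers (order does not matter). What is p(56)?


Using the generating function prod_{k>=1} 1/(1-x^k), we compute p(56).
By dynamic programming over parts 1 through 56:
p(56) = 526823

526823


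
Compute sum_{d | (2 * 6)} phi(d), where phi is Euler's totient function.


First, 2 * 6 = 12. One classical identity is sum_{d | n} phi(d) = n (each k in [1, n] has a unique gcd with n, and among the k's with gcd(k, n) = n/d there are phi(d) of them). So the sum equals 12. We also verify directly:
Divisors of 12: 1, 2, 3, 4, 6, 12.
phi values: 1, 1, 2, 2, 2, 4.
Sum = 12.

12


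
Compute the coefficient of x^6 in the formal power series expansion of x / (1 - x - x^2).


Let f(x) = sum_{k>=0} a_k x^k. Multiplying f(x) * (1 - x - x^2) = x and matching coefficients gives a_0 = 0, a_1 = 1, and a_k = a_{k-1} + a_{k-2} for k >= 2. These are the Fibonacci numbers F_k.
Iterating from F_0 = 0, F_1 = 1:
F_0=0, F_1=1, F_2=1, F_3=2, F_4=3, F_5=5, F_6=8
F_6 = 8.

8


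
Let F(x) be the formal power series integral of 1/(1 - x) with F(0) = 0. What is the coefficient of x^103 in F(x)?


1/(1 - x) = sum_{k>=0} x^k. Integrating termwise and using F(0) = 0 gives
F(x) = sum_{k>=0} x^(k+1) / (k+1) = sum_{m>=1} x^m / m = -ln(1 - x).
So the coefficient of x^103 is 1/103 = 1/103.

1/103


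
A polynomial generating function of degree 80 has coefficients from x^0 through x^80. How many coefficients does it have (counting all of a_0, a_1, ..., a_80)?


A polynomial of degree 80 takes the form a_0 + a_1 x + ... + a_80 x^80.
The number of coefficients is 80 + 1 = 81.

81


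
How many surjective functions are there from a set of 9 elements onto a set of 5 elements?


By inclusion-exclusion on which target elements are missed, the number of surjections from an n-set onto a k-set is
surj(n, k) = sum_{j=0}^{k} (-1)^j C(k, j) (k - j)^n.
Equivalently surj(n, k) = k! * S(n, k), where S(n, k) is the Stirling number of the second kind.
For n = 9, k = 5:
S(9, 5) = 6951, so
surj = 5! * 6951 = 120 * 6951 = 834120.

834120


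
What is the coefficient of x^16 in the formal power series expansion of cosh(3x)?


The Maclaurin series is cosh(t) = sum_{m>=0} t^(2m) / (2m)!, so substituting t = 3x, only even powers of x are nonzero, with coefficient of x^(2m) equal to 3^(2m) / (2m)!.
For x^16 the coefficient is 3^16/16! = 43046721/20922789888000 = 59049/28700672000.

59049/28700672000


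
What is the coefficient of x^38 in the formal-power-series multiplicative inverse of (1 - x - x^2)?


Let the inverse be f(x) = sum_{k>=0} a_k x^k. From f(x) * (1 - x - x^2) = 1 and matching coefficients:
 x^0: a_0 = 1.
 x^1: a_1 - a_0 = 0, so a_1 = 1.
 x^k (k >= 2): a_k - a_{k-1} - a_{k-2} = 0, i.e. a_k = a_{k-1} + a_{k-2}.
This is the Fibonacci-type recurrence shifted so that a_0 = a_1 = 1.
Iterating: a_0=1, a_1=1, a_2=2, a_3=3, a_4=5, a_5=8, a_6=13, a_7=21, a_8=34, a_9=55, ...
a_38 = 63245986.

63245986


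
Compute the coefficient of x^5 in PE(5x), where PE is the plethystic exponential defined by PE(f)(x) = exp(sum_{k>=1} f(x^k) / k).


With f(x) = 5x, the exponent is sum_{k>=1} 5 x^k / k = 5 * (-ln(1 - x)). Exponentiating:
PE(5x) = exp(-5 ln(1 - x)) = 1/(1 - x)^5.
By the negative binomial expansion, [x^n] 1/(1 - x)^5 = C(n + 4, 4).
For n = 5: C(9, 4) = 126.

126


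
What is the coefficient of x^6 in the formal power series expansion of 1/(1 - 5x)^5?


The general identity 1/(1 - c x)^r = sum_{k>=0} c^k C(k + r - 1, r - 1) x^k follows by substituting y = c x into 1/(1 - y)^r = sum_{k>=0} C(k + r - 1, r - 1) y^k.
For c = 5, r = 5, k = 6:
5^6 * C(10, 4) = 15625 * 210 = 3281250.

3281250


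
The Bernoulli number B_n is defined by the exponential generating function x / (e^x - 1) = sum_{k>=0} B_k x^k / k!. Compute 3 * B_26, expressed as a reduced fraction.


Bernoulli numbers can also be computed recursively via B_0 = 1 and sum_{j=0}^{m} C(m+1, j) B_j = 0 for m >= 1. Odd-index Bernoulli numbers vanish for k >= 3.
Computing B_26 = 8553103/6, so 3 * B_26 = 3 * 8553103/6 = 8553103/2.

8553103/2


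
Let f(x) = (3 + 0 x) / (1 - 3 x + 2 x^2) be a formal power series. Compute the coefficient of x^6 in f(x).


Write f(x) = sum_{k>=0} a_k x^k. Multiplying both sides by 1 - 3 x + 2 x^2 gives
(1 - 3 x + 2 x^2) sum_{k>=0} a_k x^k = 3 + 0 x.
Matching coefficients:
 x^0: a_0 = 3
 x^1: a_1 - 3 a_0 = 0  =>  a_1 = 3*3 + 0 = 9
 x^k (k >= 2): a_k = 3 a_{k-1} - 2 a_{k-2}.
Iterating: a_2 = 21, a_3 = 45, a_4 = 93, a_5 = 189, a_6 = 381.
So the coefficient of x^6 is 381.

381


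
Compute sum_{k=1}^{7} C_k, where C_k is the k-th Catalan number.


C_1 through C_7: 1, 2, 5, 14, 42, 132, 429
Sum = 1 + 2 + 5 + 14 + 42 + 132 + 429
= 625

625


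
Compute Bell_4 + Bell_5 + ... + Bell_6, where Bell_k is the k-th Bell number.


Recall Bell_k counts set partitions of a k-set (with Bell_0 = 1 by convention).
Bell_4 through Bell_6: 15, 52, 203
Sum = 15 + 52 + 203 = 270.

270


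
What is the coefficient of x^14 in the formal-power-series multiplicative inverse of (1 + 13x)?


The inverse is 1/(1 + 13x). Apply the geometric identity 1/(1 - y) = sum_{k>=0} y^k with y = -13x:
1/(1 + 13x) = sum_{k>=0} (-13)^k x^k.
So the coefficient of x^14 is (-13)^14 = 3937376385699289.

3937376385699289


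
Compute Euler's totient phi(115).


phi(n) counts integers in [1, n] coprime to n. Using the multiplicative formula phi(n) = n * prod_{p | n} (1 - 1/p):
115 = 5 * 23, so
phi(115) = 115 * (1 - 1/5) * (1 - 1/23) = 88.

88


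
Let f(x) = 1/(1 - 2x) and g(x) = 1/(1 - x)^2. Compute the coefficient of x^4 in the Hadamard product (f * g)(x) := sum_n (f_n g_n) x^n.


f has coefficients f_k = 2^k. For g = 1/(1 - x)^2 the coefficient is g_k = C(k + 1, 1) = k + 1. The Hadamard coefficient is (f * g)_k = 2^k * (k + 1).
For k = 4: 2^4 * 5 = 16 * 5 = 80.

80


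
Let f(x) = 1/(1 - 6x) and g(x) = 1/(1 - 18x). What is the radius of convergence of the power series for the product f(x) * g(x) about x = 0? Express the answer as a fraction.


The radius of 1/(1 - 6x) is 1/6 (nearest singularity at x = 1/6), and the radius of 1/(1 - 18x) is 1/18.
The product f(x)*g(x) = 1/((1 - 6x)(1 - 18x)) has singularities at both 1/6 and 1/18, so its radius of convergence is the distance to the nearest one:
min(1/6, 1/18) = 1/18.

1/18


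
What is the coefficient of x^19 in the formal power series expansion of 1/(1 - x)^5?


The negative binomial / multiset identity is
1/(1 - x)^r = sum_{k>=0} C(k + r - 1, r - 1) x^k.
Here r = 5 and k = 19, so the coefficient is
C(19 + 4, 4) = C(23, 4)
= 8855

8855


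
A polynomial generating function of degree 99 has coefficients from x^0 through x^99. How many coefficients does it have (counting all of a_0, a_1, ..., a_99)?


A polynomial of degree 99 takes the form a_0 + a_1 x + ... + a_99 x^99.
The number of coefficients is 99 + 1 = 100.

100


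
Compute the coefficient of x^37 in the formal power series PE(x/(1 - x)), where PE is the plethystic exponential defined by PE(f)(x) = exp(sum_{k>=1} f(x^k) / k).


For f(x) = x/(1 - x) we have
sum_{k>=1} f(x^k) / k = sum_{k>=1} (1/k) * x^k / (1 - x^k) = sum_{k, m >= 1} x^(k m) / k,
which after exponentiating simplifies to
PE(x/(1 - x)) = prod_{k>=1} 1 / (1 - x^k).
This is the generating function for the partition function p(n), so the coefficient of x^37 is p(37).
Computing p(37) by dynamic programming over parts 1, 2, ..., 37: p(37) = 21637.

21637


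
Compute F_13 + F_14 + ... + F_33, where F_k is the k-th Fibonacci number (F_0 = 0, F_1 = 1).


Use the identity sum_{k=0}^{N} F_k = F_{N+2} - 1 (which follows from F_{k+2} - F_{k+1} = F_k). Then
sum_{k=13}^{33} F_k = (F_{35} - 1) - (F_{14} - 1) = F_{35} - F_{14}.
Computing: F_{35} = 9227465, F_{14} = 377, so
Sum = 9227465 - 377 = 9227088.

9227088


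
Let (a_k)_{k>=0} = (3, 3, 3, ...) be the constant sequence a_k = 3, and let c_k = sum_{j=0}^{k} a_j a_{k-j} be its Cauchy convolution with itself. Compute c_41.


Since a_j = 3 for all j >= 0, the convolution sum becomes
c_k = sum_{j=0}^{k} 3 * 3 = 9 * (k + 1).
Equivalently, the generating function of (a_k) is 3/(1 - x) and its square is 9/(1 - x)^2 = sum_{k>=0} 9(k + 1) x^k.
For k = 41: 9 * 42 = 378.

378


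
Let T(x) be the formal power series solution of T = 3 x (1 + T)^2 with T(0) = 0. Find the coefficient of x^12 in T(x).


Apply the Lagrange inversion formula: if T = 3 x * phi(T) with phi(t) = (1 + t)^2, then [x^n] T = 3^n * (1/n) [t^(n-1)] phi(t)^n = 3^n * (1/n) [t^(n-1)] (1 + t)^(2n) = 3^n * (1/n) C(2n, n-1).
Using the identity C(2n, n-1) = C(2n, n) * n / (n+1), the unscaled factor equals C(2n, n) / (n+1) = C_n, the n-th Catalan number.
For n = 12: C_12 = C(24, 12) / 13 = 2704156/13 = 208012.
With the 3^12 = 531441 factor, the coefficient is 531441 * 208012 = 110546105292.

110546105292


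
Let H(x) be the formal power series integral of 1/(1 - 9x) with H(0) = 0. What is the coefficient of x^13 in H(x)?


1/(1 - 9x) = sum_{k>=0} 9^k x^k. Integrating termwise with H(0) = 0:
H(x) = sum_{k>=0} 9^k x^(k+1) / (k+1) = sum_{m>=1} 9^(m-1) x^m / m.
For m = 13: 9^12/13 = 282429536481/13 = 282429536481/13.

282429536481/13


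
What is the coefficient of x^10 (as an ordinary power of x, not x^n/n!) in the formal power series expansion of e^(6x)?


The exponential series is e^y = sum_{k>=0} y^k / k!. Substituting y = 6x gives
e^(6x) = sum_{k>=0} 6^k x^k / k!.
So the coefficient of x^n is a^n/n! with a = 6, n = 10:
6^10 / 10! = 60466176/3628800 = 2916/175

2916/175


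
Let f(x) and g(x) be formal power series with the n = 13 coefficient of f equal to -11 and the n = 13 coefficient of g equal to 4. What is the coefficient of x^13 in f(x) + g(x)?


Addition of formal power series is termwise.
The coefficient of x^13 in f + g = -11 + 4
= -7

-7


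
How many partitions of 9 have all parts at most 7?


Using the generating function (1-x)^(-1)(1-x^2)^(-1)...(1-x^7)^(-1),
the coefficient of x^9 counts these restricted partitions.
Result = 28

28


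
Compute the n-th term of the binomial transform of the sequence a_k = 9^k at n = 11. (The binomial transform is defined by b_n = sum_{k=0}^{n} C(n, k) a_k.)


With a_k = 9^k, b_n = sum_{k=0}^{n} C(n, k) 9^k = (1 + 9)^n by the binomial theorem.
For n = 11: (1 + 9)^11 = 10^11 = 100000000000.

100000000000


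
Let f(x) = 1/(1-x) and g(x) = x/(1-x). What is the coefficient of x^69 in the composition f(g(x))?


First simplify the composition: f(g(x)) = 1/(1 - x/(1-x)) = (1-x)/((1-x) - x) = (1-x)/(1-2x).
Now extract the coefficient. Write (1-x)/(1-2x) = 1/(1-2x) - x/(1-2x).
The coefficient of x^n in 1/(1-2x) is 2^n, and in x/(1-2x) is 2^(n-1) (for n >= 1).
So the coefficient of x^69 is 2^69 - 2^68 = 590295810358705651712 - 295147905179352825856 = 295147905179352825856.

295147905179352825856


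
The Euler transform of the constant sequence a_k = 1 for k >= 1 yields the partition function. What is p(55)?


The Euler transform converts the sequence a_k = 1 into the number of integer partitions.
Using the recurrence or dynamic programming:
p(55) = 451276

451276


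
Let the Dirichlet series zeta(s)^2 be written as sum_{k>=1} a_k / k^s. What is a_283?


The Dirichlet convolution of the constant function 1 with itself gives (1 * 1)(k) = sum_{d | k} 1 = d(k), the number of positive divisors of k.
Since zeta(s) = sum_{k>=1} 1/k^s, we have zeta(s)^2 = sum_{k>=1} d(k)/k^s, so a_k = d(k).
For k = 283: the divisors are 1, 283.
Count = 2.

2


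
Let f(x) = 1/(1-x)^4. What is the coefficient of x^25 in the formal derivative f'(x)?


Differentiate: d/dx [ 1/(1-x)^r ] = r / (1-x)^(r+1).
Here r = 4, so f'(x) = 4 / (1-x)^5.
The expansion of 1/(1-x)^(r+1) has coefficient of x^n equal to C(n+r, r).
So the coefficient of x^25 in f'(x) is
4 * C(29, 4) = 4 * 23751 = 95004

95004


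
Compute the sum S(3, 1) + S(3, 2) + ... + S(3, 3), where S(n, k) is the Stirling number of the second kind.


By definition, S(n, k) counts partitions of an n-set into exactly k nonempty blocks.
Computing row n = 3 for k = 1..3:
S(3, k): 1, 3, 1
Sum = 5. (This equals Bell_3 since the sum runs over all k.)

5


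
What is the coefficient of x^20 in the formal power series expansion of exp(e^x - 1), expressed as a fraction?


exp(e^x - 1) is the exponential generating function for the Bell numbers Bell_k: exp(e^x - 1) = sum_{k>=0} Bell_k x^k / k!.
So the coefficient of x^20 in exp(e^x - 1) is Bell_20 / 20!.
Computing: Bell_20 = 51724158235372 and 20! = 2432902008176640000, giving
51724158235372/2432902008176640000 = 263898766507/12412765347840000.

263898766507/12412765347840000


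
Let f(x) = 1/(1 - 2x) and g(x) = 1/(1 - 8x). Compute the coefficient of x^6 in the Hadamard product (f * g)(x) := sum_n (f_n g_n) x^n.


f has coefficients f_k = 2^k and g has coefficients g_k = 8^k, so the Hadamard product has coefficient (f*g)_k = 2^k * 8^k = 16^k.
For k = 6: 16^6 = 16777216.

16777216


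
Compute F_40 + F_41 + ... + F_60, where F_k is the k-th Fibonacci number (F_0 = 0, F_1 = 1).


Use the identity sum_{k=0}^{N} F_k = F_{N+2} - 1 (which follows from F_{k+2} - F_{k+1} = F_k). Then
sum_{k=40}^{60} F_k = (F_{62} - 1) - (F_{41} - 1) = F_{62} - F_{41}.
Computing: F_{62} = 4052739537881, F_{41} = 165580141, so
Sum = 4052739537881 - 165580141 = 4052573957740.

4052573957740


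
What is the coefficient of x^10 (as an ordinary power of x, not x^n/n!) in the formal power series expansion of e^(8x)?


The exponential series is e^y = sum_{k>=0} y^k / k!. Substituting y = 8x gives
e^(8x) = sum_{k>=0} 8^k x^k / k!.
So the coefficient of x^n is a^n/n! with a = 8, n = 10:
8^10 / 10! = 1073741824/3628800 = 4194304/14175

4194304/14175


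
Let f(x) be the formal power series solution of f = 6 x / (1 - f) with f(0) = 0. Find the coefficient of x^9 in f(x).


Apply Lagrange inversion: f = 6 x * phi(f) with phi(t) = 1/(1 - t), so
[x^n] f = 6^n * (1/n) [t^(n-1)] phi(t)^n = 6^n * (1/n) [t^(n-1)] (1 - t)^(-n) = 6^n * (1/n) C(2n - 2, n - 1) = 6^n * C_{n-1}.
For n = 9: C_8 = C(16, 8) / 9 = 12870/9 = 1430.
With the 6^9 = 10077696 factor, the coefficient is 10077696 * 1430 = 14411105280.

14411105280


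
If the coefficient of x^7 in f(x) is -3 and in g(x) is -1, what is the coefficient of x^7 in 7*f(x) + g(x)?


Scalar multiplication scales coefficients: 7 * -3 = -21.
Then add the g coefficient: -21 + -1
= -22

-22


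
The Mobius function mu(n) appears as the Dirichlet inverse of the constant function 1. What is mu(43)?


43 = 43 (all distinct primes).
mu(43) = (-1)^1 = -1

-1


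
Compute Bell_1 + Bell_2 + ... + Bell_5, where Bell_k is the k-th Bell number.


Recall Bell_k counts set partitions of a k-set (with Bell_0 = 1 by convention).
Bell_1 through Bell_5: 1, 2, 5, 15, 52
Sum = 1 + 2 + 5 + 15 + 52 = 75.

75


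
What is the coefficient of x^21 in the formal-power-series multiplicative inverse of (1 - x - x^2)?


Let the inverse be f(x) = sum_{k>=0} a_k x^k. From f(x) * (1 - x - x^2) = 1 and matching coefficients:
 x^0: a_0 = 1.
 x^1: a_1 - a_0 = 0, so a_1 = 1.
 x^k (k >= 2): a_k - a_{k-1} - a_{k-2} = 0, i.e. a_k = a_{k-1} + a_{k-2}.
This is the Fibonacci-type recurrence shifted so that a_0 = a_1 = 1.
Iterating: a_0=1, a_1=1, a_2=2, a_3=3, a_4=5, a_5=8, a_6=13, a_7=21, a_8=34, a_9=55, ...
a_21 = 17711.

17711


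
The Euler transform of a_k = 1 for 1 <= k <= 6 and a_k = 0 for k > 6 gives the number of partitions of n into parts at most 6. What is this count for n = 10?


Partitions of 10 into parts at most 6:
Using generating function (1-x)^(-1)(1-x^2)^(-1)...(1-x^6)^(-1),
the coefficient of x^10 = 35

35


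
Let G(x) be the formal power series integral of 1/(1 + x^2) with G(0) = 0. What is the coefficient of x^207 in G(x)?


1/(1 + x^2) = sum_{j>=0} (-1)^j x^(2j). Integrating termwise with G(0) = 0:
G(x) = sum_{j>=0} (-1)^j x^(2j+1) / (2j+1) = arctan(x).
Only odd powers are nonzero. For x^207 write 207 = 2*103 + 1, giving
(-1)^103 / 207 = -1/207 = -1/207.

-1/207


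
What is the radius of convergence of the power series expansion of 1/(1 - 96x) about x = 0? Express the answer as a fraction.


Expanding 1/(1 - 96x) = sum_{k>=0} 96^k x^k, the series converges when |96x| < 1, i.e., |x| < 1/96.
So the radius of convergence is 1/96 = 1/96.

1/96


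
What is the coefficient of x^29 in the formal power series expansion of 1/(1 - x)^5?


The negative binomial / multiset identity is
1/(1 - x)^r = sum_{k>=0} C(k + r - 1, r - 1) x^k.
Here r = 5 and k = 29, so the coefficient is
C(29 + 4, 4) = C(33, 4)
= 40920

40920


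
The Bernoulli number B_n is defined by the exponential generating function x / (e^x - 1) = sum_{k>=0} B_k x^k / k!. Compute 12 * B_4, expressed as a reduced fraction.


Bernoulli numbers can also be computed recursively via B_0 = 1 and sum_{j=0}^{m} C(m+1, j) B_j = 0 for m >= 1. Odd-index Bernoulli numbers vanish for k >= 3.
Computing B_4 = -1/30, so 12 * B_4 = 12 * -1/30 = -2/5.

-2/5


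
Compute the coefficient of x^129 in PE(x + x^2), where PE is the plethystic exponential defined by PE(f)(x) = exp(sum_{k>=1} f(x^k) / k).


With f(x) = x + x^2, the exponent is sum_{k>=1} (x^k + x^(2k)) / k = -ln(1 - x) - ln(1 - x^2). Exponentiating:
PE(x + x^2) = 1 / ((1 - x)(1 - x^2)).
This is the generating function for partitions of n into parts of size 1 or 2. The number of 2's can be any j in 0..64, and the rest are 1's, so
[x^129] = floor(129/2) + 1 = 65.

65


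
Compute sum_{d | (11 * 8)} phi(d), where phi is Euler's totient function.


First, 11 * 8 = 88. One classical identity is sum_{d | n} phi(d) = n (each k in [1, n] has a unique gcd with n, and among the k's with gcd(k, n) = n/d there are phi(d) of them). So the sum equals 88. We also verify directly:
Divisors of 88: 1, 2, 4, 8, 11, 22, 44, 88.
phi values: 1, 1, 2, 4, 10, 10, 20, 40.
Sum = 88.

88


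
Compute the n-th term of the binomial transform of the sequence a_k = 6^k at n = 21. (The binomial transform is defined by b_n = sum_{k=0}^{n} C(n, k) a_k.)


With a_k = 6^k, b_n = sum_{k=0}^{n} C(n, k) 6^k = (1 + 6)^n by the binomial theorem.
For n = 21: (1 + 6)^21 = 7^21 = 558545864083284007.

558545864083284007


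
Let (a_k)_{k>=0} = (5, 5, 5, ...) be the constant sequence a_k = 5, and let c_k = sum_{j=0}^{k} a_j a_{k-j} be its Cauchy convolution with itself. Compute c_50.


Since a_j = 5 for all j >= 0, the convolution sum becomes
c_k = sum_{j=0}^{k} 5 * 5 = 25 * (k + 1).
Equivalently, the generating function of (a_k) is 5/(1 - x) and its square is 25/(1 - x)^2 = sum_{k>=0} 25(k + 1) x^k.
For k = 50: 25 * 51 = 1275.

1275


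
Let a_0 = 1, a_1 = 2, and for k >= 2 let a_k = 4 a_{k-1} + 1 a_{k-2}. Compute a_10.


Iterating the recurrence forward:
a_0 = 1
a_1 = 2
a_2 = 4*2 + 1*1 = 9
a_3 = 4*9 + 1*2 = 38
a_4 = 4*38 + 1*9 = 161
a_5 = 4*161 + 1*38 = 682
a_6 = 4*682 + 1*161 = 2889
a_7 = 4*2889 + 1*682 = 12238
a_8 = 4*12238 + 1*2889 = 51841
a_9 = 4*51841 + 1*12238 = 219602
a_10 = 4*219602 + 1*51841 = 930249
So a_10 = 930249.

930249


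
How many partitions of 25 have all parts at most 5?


Using the generating function (1-x)^(-1)(1-x^2)^(-1)...(1-x^5)^(-1),
the coefficient of x^25 counts these restricted partitions.
Result = 377

377


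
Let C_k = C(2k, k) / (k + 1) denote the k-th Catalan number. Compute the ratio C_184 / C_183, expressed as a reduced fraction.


Using C_k = (2k)! / (k! (k+1)!), the ratio C_{k+1}/C_k simplifies to
C_{k+1}/C_k = [(2k+2)! / ((k+1)! (k+2)!)] * [k! (k+1)! / (2k)!]
 = (2k+2)(2k+1) / ((k+1)(k+2)) = 2(2k+1) / (k+2).
For k = 183: 2(2*183 + 1) / (183 + 2) = 734/185 = 734/185.

734/185


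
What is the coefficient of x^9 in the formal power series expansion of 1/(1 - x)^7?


The expansion 1/(1 - x)^r = sum_{k>=0} C(k + r - 1, r - 1) x^k follows from the multiset / negative-binomial theorem (or from repeated differentiation of the geometric series).
For r = 7 and k = 9:
C(15, 6) = 1307674368000 / (720 * 362880) = 5005.

5005


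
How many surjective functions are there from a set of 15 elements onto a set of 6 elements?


By inclusion-exclusion on which target elements are missed, the number of surjections from an n-set onto a k-set is
surj(n, k) = sum_{j=0}^{k} (-1)^j C(k, j) (k - j)^n.
Equivalently surj(n, k) = k! * S(n, k), where S(n, k) is the Stirling number of the second kind.
For n = 15, k = 6:
S(15, 6) = 420693273, so
surj = 6! * 420693273 = 720 * 420693273 = 302899156560.

302899156560


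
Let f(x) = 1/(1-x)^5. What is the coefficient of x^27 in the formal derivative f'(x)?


Differentiate: d/dx [ 1/(1-x)^r ] = r / (1-x)^(r+1).
Here r = 5, so f'(x) = 5 / (1-x)^6.
The expansion of 1/(1-x)^(r+1) has coefficient of x^n equal to C(n+r, r).
So the coefficient of x^27 in f'(x) is
5 * C(32, 5) = 5 * 201376 = 1006880

1006880


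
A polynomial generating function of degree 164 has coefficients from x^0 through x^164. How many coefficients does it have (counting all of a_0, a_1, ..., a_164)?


A polynomial of degree 164 takes the form a_0 + a_1 x + ... + a_164 x^164.
The number of coefficients is 164 + 1 = 165.

165


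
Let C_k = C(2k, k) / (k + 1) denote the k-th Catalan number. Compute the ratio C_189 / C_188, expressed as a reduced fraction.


Using C_k = (2k)! / (k! (k+1)!), the ratio C_{k+1}/C_k simplifies to
C_{k+1}/C_k = [(2k+2)! / ((k+1)! (k+2)!)] * [k! (k+1)! / (2k)!]
 = (2k+2)(2k+1) / ((k+1)(k+2)) = 2(2k+1) / (k+2).
For k = 188: 2(2*188 + 1) / (188 + 2) = 754/190 = 377/95.

377/95


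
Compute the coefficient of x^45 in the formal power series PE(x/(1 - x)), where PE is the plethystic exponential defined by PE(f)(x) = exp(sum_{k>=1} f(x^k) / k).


For f(x) = x/(1 - x) we have
sum_{k>=1} f(x^k) / k = sum_{k>=1} (1/k) * x^k / (1 - x^k) = sum_{k, m >= 1} x^(k m) / k,
which after exponentiating simplifies to
PE(x/(1 - x)) = prod_{k>=1} 1 / (1 - x^k).
This is the generating function for the partition function p(n), so the coefficient of x^45 is p(45).
Computing p(45) by dynamic programming over parts 1, 2, ..., 45: p(45) = 89134.

89134


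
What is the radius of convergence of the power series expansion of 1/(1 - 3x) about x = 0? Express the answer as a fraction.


Expanding 1/(1 - 3x) = sum_{k>=0} 3^k x^k, the series converges when |3x| < 1, i.e., |x| < 1/3.
So the radius of convergence is 1/3 = 1/3.

1/3


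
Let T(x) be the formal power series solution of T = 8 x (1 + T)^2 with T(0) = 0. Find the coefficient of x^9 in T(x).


Apply the Lagrange inversion formula: if T = 8 x * phi(T) with phi(t) = (1 + t)^2, then [x^n] T = 8^n * (1/n) [t^(n-1)] phi(t)^n = 8^n * (1/n) [t^(n-1)] (1 + t)^(2n) = 8^n * (1/n) C(2n, n-1).
Using the identity C(2n, n-1) = C(2n, n) * n / (n+1), the unscaled factor equals C(2n, n) / (n+1) = C_n, the n-th Catalan number.
For n = 9: C_9 = C(18, 9) / 10 = 48620/10 = 4862.
With the 8^9 = 134217728 factor, the coefficient is 134217728 * 4862 = 652566593536.

652566593536


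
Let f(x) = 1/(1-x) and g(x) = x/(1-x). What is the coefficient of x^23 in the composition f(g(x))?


First simplify the composition: f(g(x)) = 1/(1 - x/(1-x)) = (1-x)/((1-x) - x) = (1-x)/(1-2x).
Now extract the coefficient. Write (1-x)/(1-2x) = 1/(1-2x) - x/(1-2x).
The coefficient of x^n in 1/(1-2x) is 2^n, and in x/(1-2x) is 2^(n-1) (for n >= 1).
So the coefficient of x^23 is 2^23 - 2^22 = 8388608 - 4194304 = 4194304.

4194304


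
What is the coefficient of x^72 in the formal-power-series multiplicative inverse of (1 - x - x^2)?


Let the inverse be f(x) = sum_{k>=0} a_k x^k. From f(x) * (1 - x - x^2) = 1 and matching coefficients:
 x^0: a_0 = 1.
 x^1: a_1 - a_0 = 0, so a_1 = 1.
 x^k (k >= 2): a_k - a_{k-1} - a_{k-2} = 0, i.e. a_k = a_{k-1} + a_{k-2}.
This is the Fibonacci-type recurrence shifted so that a_0 = a_1 = 1.
Iterating: a_0=1, a_1=1, a_2=2, a_3=3, a_4=5, a_5=8, a_6=13, a_7=21, a_8=34, a_9=55, ...
a_72 = 806515533049393.

806515533049393


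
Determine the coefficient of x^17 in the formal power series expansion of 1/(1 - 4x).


The geometric series identity gives 1/(1 - c x) = sum_{k>=0} c^k x^k, so the coefficient of x^k is c^k.
Here c = 4 and k = 17.
Computing: 4^17 = 17179869184

17179869184


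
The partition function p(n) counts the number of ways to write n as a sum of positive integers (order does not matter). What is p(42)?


Using the generating function prod_{k>=1} 1/(1-x^k), we compute p(42).
By dynamic programming over parts 1 through 42:
p(42) = 53174

53174


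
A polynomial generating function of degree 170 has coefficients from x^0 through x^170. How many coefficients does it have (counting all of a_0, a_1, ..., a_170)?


A polynomial of degree 170 takes the form a_0 + a_1 x + ... + a_170 x^170.
The number of coefficients is 170 + 1 = 171.

171


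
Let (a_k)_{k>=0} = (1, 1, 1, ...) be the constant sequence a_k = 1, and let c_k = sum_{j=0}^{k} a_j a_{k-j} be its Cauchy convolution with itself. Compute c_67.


Since a_j = 1 for all j >= 0, the convolution sum becomes
c_k = sum_{j=0}^{k} 1 * 1 = 1 * (k + 1).
Equivalently, the generating function of (a_k) is 1/(1 - x) and its square is 1/(1 - x)^2 = sum_{k>=0} 1(k + 1) x^k.
For k = 67: 1 * 68 = 68.

68


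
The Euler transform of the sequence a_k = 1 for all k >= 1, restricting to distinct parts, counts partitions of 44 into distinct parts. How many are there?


Partitions of 44 into distinct parts can be computed via generating function.
Product (1+x)(1+x^2)(1+x^3)...
The coefficient of x^44 = 1816

1816


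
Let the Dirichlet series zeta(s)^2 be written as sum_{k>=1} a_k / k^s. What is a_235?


The Dirichlet convolution of the constant function 1 with itself gives (1 * 1)(k) = sum_{d | k} 1 = d(k), the number of positive divisors of k.
Since zeta(s) = sum_{k>=1} 1/k^s, we have zeta(s)^2 = sum_{k>=1} d(k)/k^s, so a_k = d(k).
For k = 235: the divisors are 1, 5, 47, 235.
Count = 4.

4


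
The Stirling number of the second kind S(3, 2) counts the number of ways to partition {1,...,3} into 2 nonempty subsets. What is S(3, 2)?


Using the explicit formula S(n,k) = (1/k!) sum_{j=0}^{k} (-1)^(k-j) C(k,j) j^n:
S(3, 2) = 3
Equivalently, S(n,k) is n! times the coefficient of x^n in the EGF (e^x - 1)^k / k!.

3


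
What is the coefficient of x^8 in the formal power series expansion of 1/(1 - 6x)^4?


The general identity 1/(1 - c x)^r = sum_{k>=0} c^k C(k + r - 1, r - 1) x^k follows by substituting y = c x into 1/(1 - y)^r = sum_{k>=0} C(k + r - 1, r - 1) y^k.
For c = 6, r = 4, k = 8:
6^8 * C(11, 3) = 1679616 * 165 = 277136640.

277136640


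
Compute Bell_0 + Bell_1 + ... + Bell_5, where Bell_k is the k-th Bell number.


Recall Bell_k counts set partitions of a k-set (with Bell_0 = 1 by convention).
Bell_0 through Bell_5: 1, 1, 2, 5, 15, 52
Sum = 1 + 1 + 2 + 5 + 15 + 52 = 76.

76


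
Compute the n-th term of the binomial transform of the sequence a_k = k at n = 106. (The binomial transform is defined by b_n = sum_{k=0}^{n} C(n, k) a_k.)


With a_k = k, b_n = sum_{k=0}^{n} C(n, k) k. Using k * C(n, k) = n * C(n-1, k-1) gives b_n = n * sum_{k>=1} C(n-1, k-1) = n * 2^(n-1).
For n = 106: 106 * 2^105 = 106 * 40564819207303340847894502572032 = 4299870835974154129876817272635392.

4299870835974154129876817272635392


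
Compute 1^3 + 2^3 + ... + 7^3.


This power sum has a closed form given by Faulhaber's formula
sum_{k=1}^{m} k^p = (1 / (p + 1)) * sum_{j=0}^{p} C(p + 1, j) B_j m^(p + 1 - j),
but for small m direct computation is fastest:
1 + 8 + 27 + 64 + 125 + 216 + 343 = 784.

784


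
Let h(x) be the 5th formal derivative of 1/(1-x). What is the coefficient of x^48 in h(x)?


Differentiating 5 times: d^5/dx^5 [1/(1-x)] = 5!/(1-x)^6.
The expansion 1/(1-x)^6 = sum_{k>=0} C(k+5, 5) x^k, so the coefficient of x^n in 5!/(1-x)^6 is 5! * C(n+5, 5).
For n = 48: 120 * C(53, 5) = 120 * 2869685 = 344362200

344362200


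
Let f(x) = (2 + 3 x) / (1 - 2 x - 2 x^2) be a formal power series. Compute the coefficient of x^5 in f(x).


Write f(x) = sum_{k>=0} a_k x^k. Multiplying both sides by 1 - 2 x - 2 x^2 gives
(1 - 2 x - 2 x^2) sum_{k>=0} a_k x^k = 2 + 3 x.
Matching coefficients:
 x^0: a_0 = 2
 x^1: a_1 - 2 a_0 = 3  =>  a_1 = 2*2 + 3 = 7
 x^k (k >= 2): a_k = 2 a_{k-1} + 2 a_{k-2}.
Iterating: a_2 = 18, a_3 = 50, a_4 = 136, a_5 = 372.
So the coefficient of x^5 is 372.

372


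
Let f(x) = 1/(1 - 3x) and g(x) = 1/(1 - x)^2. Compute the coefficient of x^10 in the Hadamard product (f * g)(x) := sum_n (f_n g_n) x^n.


f has coefficients f_k = 3^k. For g = 1/(1 - x)^2 the coefficient is g_k = C(k + 1, 1) = k + 1. The Hadamard coefficient is (f * g)_k = 3^k * (k + 1).
For k = 10: 3^10 * 11 = 59049 * 11 = 649539.

649539


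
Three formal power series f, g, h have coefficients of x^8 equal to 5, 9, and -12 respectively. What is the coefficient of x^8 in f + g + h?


Series addition is componentwise:
5 + 9 + -12
= 2

2


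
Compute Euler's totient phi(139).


phi(n) counts integers in [1, n] coprime to n. Using the multiplicative formula phi(n) = n * prod_{p | n} (1 - 1/p):
139 = 139, so
phi(139) = 139 * (1 - 1/139) = 138.

138


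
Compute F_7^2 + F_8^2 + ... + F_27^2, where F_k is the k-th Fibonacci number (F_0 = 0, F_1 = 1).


There is a standard identity sum_{k=0}^{N} F_k^2 = F_N * F_{N+1} (proved inductively from the telescoping relation F_k^2 = F_k F_{k+1} - F_{k-1} F_k). Then
sum_{k=7}^{27} F_k^2 = F_27 F_28 - F_6 F_7.
Computing: F_27 = 196418, F_28 = 317811, F_6 = 8, F_7 = 13.
Sum = 196418 * 317811 - 8 * 13 = 62423800894.

62423800894


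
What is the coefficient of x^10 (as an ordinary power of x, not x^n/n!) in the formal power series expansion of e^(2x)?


The exponential series is e^y = sum_{k>=0} y^k / k!. Substituting y = 2x gives
e^(2x) = sum_{k>=0} 2^k x^k / k!.
So the coefficient of x^n is a^n/n! with a = 2, n = 10:
2^10 / 10! = 1024/3628800 = 4/14175

4/14175


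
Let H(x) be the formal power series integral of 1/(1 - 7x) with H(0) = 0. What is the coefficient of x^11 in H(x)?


1/(1 - 7x) = sum_{k>=0} 7^k x^k. Integrating termwise with H(0) = 0:
H(x) = sum_{k>=0} 7^k x^(k+1) / (k+1) = sum_{m>=1} 7^(m-1) x^m / m.
For m = 11: 7^10/11 = 282475249/11 = 282475249/11.

282475249/11


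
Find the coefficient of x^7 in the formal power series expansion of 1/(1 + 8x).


Write 1/(1 + c x) = 1/(1 - (-c) x) and apply the geometric-series identity
1/(1 - y) = sum_{k>=0} y^k to get 1/(1 + c x) = sum_{k>=0} (-c)^k x^k.
So the coefficient of x^k is (-c)^k = (-1)^k * c^k.
Here c = 8 and k = 7:
(-8)^7 = -1 * 2097152 = -2097152

-2097152


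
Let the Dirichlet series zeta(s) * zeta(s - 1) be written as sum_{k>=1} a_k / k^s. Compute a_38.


Convolution gives a_k = sum_{d | k} d * 1 = sum_{d | k} d = sigma(k), the sum of positive divisors of k.
For k = 38, the divisors are 1, 2, 19, 38, so
sigma(38) = 1 + 2 + 19 + 38 = 60.

60


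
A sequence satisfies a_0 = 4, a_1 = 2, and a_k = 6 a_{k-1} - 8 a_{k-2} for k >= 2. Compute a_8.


The characteristic equation is t^2 - 6 t + 8 = 0, with roots r_1 = 4 and r_2 = 2 (so c_1 = r_1 + r_2, c_2 = -r_1 r_2 as required).
One can use the closed form a_n = A r_1^n + B r_2^n, but direct iteration is more reliable:
a_0 = 4, a_1 = 2, a_2 = -20, a_3 = -136, a_4 = -656, a_5 = -2848, a_6 = -11840, a_7 = -48256, a_8 = -194816.
So a_8 = -194816.

-194816


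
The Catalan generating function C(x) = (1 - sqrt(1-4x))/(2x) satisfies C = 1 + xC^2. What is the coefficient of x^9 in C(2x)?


Substituting x -> 2x scales the n-th coefficient by 2^n, so [x^9] C(2x) = 2^9 * C_9.
C_9 = C(2*9, 9)/(10) = 48620/10 = 4862.
So 2^9 * 4862 = 512 * 4862 = 2489344.

2489344


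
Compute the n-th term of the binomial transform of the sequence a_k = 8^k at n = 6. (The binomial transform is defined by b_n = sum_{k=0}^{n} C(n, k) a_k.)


With a_k = 8^k, b_n = sum_{k=0}^{n} C(n, k) 8^k = (1 + 8)^n by the binomial theorem.
For n = 6: (1 + 8)^6 = 9^6 = 531441.

531441


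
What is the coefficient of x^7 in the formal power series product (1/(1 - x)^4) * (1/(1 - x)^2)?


Combine the factors: (1/(1 - x)^4) * (1/(1 - x)^2) = 1/(1 - x)^6.
Then use 1/(1 - x)^r = sum_{k>=0} C(k + r - 1, r - 1) x^k with r = 6 and k = 7:
C(12, 5) = 792.

792


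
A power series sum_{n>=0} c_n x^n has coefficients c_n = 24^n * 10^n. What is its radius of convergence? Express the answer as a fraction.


By the root test (Cauchy-Hadamard), the radius is R = 1 / limsup_n |c_n|^(1/n).
Here |c_n|^(1/n) = (24^n * 10^n)^(1/n) = 24 * 10 = 240 for all n.
So R = 1/240 = 1/240.

1/240
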